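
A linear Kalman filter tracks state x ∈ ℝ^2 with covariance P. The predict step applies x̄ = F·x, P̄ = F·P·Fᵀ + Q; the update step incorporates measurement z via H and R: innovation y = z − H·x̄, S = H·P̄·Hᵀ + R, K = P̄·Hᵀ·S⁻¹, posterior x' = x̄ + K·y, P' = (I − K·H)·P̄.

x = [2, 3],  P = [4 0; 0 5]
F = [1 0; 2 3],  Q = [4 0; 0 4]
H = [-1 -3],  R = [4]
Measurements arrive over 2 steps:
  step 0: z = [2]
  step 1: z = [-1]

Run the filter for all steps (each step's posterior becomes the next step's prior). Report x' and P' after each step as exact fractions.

step 0: x' = [-2/15, -8/15], P' = [4136/645 -1336/645; -1336/645 716/645]
step 1: x' = [28815/30176, -497/15088], P' = [41675/7544 -6133/3772; -6133/3772 1707/1886]

step 0: x̄ = F·x = [2, 13]
step 0: P̄ = F·P·Fᵀ + Q = [8 8; 8 65]
step 0: y = z − H·x̄ = [43]
step 0: S = H·P̄·Hᵀ + R = [645]
step 0: K = P̄·Hᵀ·S⁻¹ = [-32/645; -203/645]
step 0: x' = x̄ + K·y = [-2/15, -8/15]
step 0: P' = (I − K·H)·P̄ = [4136/645 -1336/645; -1336/645 716/645]
step 1: x̄ = F·x = [-2/15, -28/15]
step 1: P̄ = F·P·Fᵀ + Q = [6716/645 4264/645; 4264/645 9536/645]
step 1: y = z − H·x̄ = [-101/15]
step 1: S = H·P̄·Hᵀ + R = [120704/645]
step 1: K = P̄·Hᵀ·S⁻¹ = [-4877/30176; -4109/15088]
step 1: x' = x̄ + K·y = [28815/30176, -497/15088]
step 1: P' = (I − K·H)·P̄ = [41675/7544 -6133/3772; -6133/3772 1707/1886]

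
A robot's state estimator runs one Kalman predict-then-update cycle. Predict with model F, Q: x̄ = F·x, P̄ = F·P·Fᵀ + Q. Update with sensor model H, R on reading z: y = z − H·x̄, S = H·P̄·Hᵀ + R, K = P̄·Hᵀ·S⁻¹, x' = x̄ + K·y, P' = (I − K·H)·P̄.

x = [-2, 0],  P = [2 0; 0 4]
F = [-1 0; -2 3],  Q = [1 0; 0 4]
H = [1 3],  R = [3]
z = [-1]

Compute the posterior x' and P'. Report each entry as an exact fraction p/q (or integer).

x' = [233/154, -62/77]
P' = [387/154 -62/77; -62/77 136/231]

x̄ = F·x = [2, 4]
P̄ = F·P·Fᵀ + Q = [3 4; 4 48]
y = z − H·x̄ = [-15]
S = H·P̄·Hᵀ + R = [462]
K = P̄·Hᵀ·S⁻¹ = [5/154; 74/231]
x' = x̄ + K·y = [233/154, -62/77]
P' = (I − K·H)·P̄ = [387/154 -62/77; -62/77 136/231]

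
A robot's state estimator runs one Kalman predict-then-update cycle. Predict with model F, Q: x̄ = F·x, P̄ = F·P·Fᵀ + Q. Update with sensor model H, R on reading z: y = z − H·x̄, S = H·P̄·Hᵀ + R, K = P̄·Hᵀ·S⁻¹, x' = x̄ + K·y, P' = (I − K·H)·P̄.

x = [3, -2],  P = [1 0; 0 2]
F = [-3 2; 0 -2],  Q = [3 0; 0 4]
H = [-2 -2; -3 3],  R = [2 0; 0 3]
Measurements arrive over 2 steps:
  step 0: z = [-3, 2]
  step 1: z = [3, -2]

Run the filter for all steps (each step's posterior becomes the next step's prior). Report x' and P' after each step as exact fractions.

step 0: x' = [361/1467, 4388/4401], P' = [100/489 56/1467; 56/1467 892/4401]
step 1: x' = [-85339/236058, -43366/39343], P' = [62795/314744 8825/236058; 8825/236058 7826/39343]

step 0: x̄ = F·x = [-13, 4]
step 0: P̄ = F·P·Fᵀ + Q = [20 -8; -8 12]
step 0: y = z − H·x̄ = [-21, -49]
step 0: S = H·P̄·Hᵀ + R = [66 48; 48 435]
step 0: K = P̄·Hᵀ·S⁻¹ = [-356/1467 -244/1467; -1060/4401 724/4401]
step 0: x' = x̄ + K·y = [361/1467, 4388/4401]
step 0: P' = (I − K·H)·P̄ = [100/489 56/1467; 56/1467 892/4401]
step 1: x̄ = F·x = [5527/4401, -8776/4401]
step 1: P̄ = F·P·Fᵀ + Q = [22855/4401 -2560/4401; -2560/4401 21172/4401]
step 1: y = z − H·x̄ = [745/489, 11369/1467]
step 1: S = H·P̄·Hᵀ + R = [6090/163 374/163; 374/163 50614/489]
step 1: K = P̄·Hᵀ·S⁻¹ = [-223685/944232 -153085/944232; -55781/236058 38131/236058]
step 1: x' = x̄ + K·y = [-85339/236058, -43366/39343]
step 1: P' = (I − K·H)·P̄ = [62795/314744 8825/236058; 8825/236058 7826/39343]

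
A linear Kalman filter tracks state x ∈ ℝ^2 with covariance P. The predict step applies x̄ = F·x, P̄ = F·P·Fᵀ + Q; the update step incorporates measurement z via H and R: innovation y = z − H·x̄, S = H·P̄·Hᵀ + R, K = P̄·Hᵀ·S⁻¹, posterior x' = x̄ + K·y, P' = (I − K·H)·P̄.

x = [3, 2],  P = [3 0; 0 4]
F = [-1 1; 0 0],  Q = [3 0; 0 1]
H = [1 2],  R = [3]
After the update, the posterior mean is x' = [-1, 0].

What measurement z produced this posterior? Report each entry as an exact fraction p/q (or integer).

x̄ = F·x = [-1, 0]
P̄ = F·P·Fᵀ + Q = [10 0; 0 1]
S = H·P̄·Hᵀ + R = [17]
K = P̄·Hᵀ·S⁻¹ = [10/17; 2/17]
x' − x̄ = [0, 0] = K·y
y = (KᵀK)⁻¹·Kᵀ·(x' − x̄) = [0]
z = y + H·x̄ = [0] + [-1] = [-1]

z = [-1]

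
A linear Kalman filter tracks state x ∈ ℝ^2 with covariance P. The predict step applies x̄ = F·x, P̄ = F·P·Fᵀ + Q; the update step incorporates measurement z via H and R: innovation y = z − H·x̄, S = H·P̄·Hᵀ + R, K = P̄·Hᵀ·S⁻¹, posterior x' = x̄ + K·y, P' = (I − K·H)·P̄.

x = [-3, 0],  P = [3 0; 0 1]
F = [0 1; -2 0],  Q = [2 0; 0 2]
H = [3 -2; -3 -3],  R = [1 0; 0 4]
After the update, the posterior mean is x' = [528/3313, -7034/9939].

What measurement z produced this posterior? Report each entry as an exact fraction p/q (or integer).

z = [2, 2]

x̄ = F·x = [0, 6]
P̄ = F·P·Fᵀ + Q = [3 0; 0 14]
S = H·P̄·Hᵀ + R = [84 57; 57 157]
K = P̄·Hᵀ·S⁻¹ = [642/3313 -423/3313; -2002/9939 -644/3313]
x' − x̄ = [528/3313, -66668/9939] = K·y
y = (KᵀK)⁻¹·Kᵀ·(x' − x̄) = [14, 20]
z = y + H·x̄ = [14, 20] + [-12, -18] = [2, 2]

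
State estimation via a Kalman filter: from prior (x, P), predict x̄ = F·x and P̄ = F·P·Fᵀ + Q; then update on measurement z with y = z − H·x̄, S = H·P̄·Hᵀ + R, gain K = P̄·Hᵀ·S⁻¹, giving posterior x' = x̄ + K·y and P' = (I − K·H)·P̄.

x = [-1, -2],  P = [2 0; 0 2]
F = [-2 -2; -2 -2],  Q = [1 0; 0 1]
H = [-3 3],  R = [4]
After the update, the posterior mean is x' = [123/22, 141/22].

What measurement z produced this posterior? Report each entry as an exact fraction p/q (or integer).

x̄ = F·x = [6, 6]
P̄ = F·P·Fᵀ + Q = [17 16; 16 17]
S = H·P̄·Hᵀ + R = [22]
K = P̄·Hᵀ·S⁻¹ = [-3/22; 3/22]
x' − x̄ = [-9/22, 9/22] = K·y
y = (KᵀK)⁻¹·Kᵀ·(x' − x̄) = [3]
z = y + H·x̄ = [3] + [0] = [3]

z = [3]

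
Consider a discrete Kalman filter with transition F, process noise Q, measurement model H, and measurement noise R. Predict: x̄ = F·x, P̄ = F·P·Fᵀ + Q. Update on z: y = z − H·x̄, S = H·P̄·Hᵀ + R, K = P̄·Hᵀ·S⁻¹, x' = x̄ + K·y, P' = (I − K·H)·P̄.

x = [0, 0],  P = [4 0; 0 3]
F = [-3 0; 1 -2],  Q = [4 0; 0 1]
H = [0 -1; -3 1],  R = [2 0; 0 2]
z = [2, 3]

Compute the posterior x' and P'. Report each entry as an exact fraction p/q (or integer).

x' = [-61/40, -4699/2880]
P' = [2/5 11/20; 11/20 2429/1440]

x̄ = F·x = [0, 0]
P̄ = F·P·Fᵀ + Q = [40 -12; -12 17]
y = z − H·x̄ = [2, 3]
S = H·P̄·Hᵀ + R = [19 -53; -53 451]
K = P̄·Hᵀ·S⁻¹ = [-11/40 -13/40; -2429/2880 53/2880]
x' = x̄ + K·y = [-61/40, -4699/2880]
P' = (I − K·H)·P̄ = [2/5 11/20; 11/20 2429/1440]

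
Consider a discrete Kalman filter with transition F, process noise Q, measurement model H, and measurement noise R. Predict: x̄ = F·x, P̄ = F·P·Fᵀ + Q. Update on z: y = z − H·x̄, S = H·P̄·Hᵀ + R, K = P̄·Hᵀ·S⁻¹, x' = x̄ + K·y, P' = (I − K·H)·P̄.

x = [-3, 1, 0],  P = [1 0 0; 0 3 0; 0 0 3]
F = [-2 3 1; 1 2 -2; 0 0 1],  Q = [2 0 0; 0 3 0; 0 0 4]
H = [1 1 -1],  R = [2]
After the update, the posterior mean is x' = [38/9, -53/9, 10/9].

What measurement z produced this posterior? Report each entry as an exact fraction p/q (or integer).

x̄ = F·x = [9, -1, 0]
P̄ = F·P·Fᵀ + Q = [36 10 3; 10 28 -6; 3 -6 7]
S = H·P̄·Hᵀ + R = [99]
K = P̄·Hᵀ·S⁻¹ = [43/99; 4/9; -10/99]
x' − x̄ = [-43/9, -44/9, 10/9] = K·y
y = (KᵀK)⁻¹·Kᵀ·(x' − x̄) = [-11]
z = y + H·x̄ = [-11] + [8] = [-3]

z = [-3]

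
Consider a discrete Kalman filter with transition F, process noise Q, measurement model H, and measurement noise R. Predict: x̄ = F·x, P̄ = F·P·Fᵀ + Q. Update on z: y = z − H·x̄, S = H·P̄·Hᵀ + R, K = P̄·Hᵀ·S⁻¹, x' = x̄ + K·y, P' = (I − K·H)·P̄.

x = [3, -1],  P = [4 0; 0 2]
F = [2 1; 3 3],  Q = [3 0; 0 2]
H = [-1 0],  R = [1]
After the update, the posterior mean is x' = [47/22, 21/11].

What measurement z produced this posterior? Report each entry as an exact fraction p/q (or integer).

z = [-2]

x̄ = F·x = [5, 6]
P̄ = F·P·Fᵀ + Q = [21 30; 30 56]
S = H·P̄·Hᵀ + R = [22]
K = P̄·Hᵀ·S⁻¹ = [-21/22; -15/11]
x' − x̄ = [-63/22, -45/11] = K·y
y = (KᵀK)⁻¹·Kᵀ·(x' − x̄) = [3]
z = y + H·x̄ = [3] + [-5] = [-2]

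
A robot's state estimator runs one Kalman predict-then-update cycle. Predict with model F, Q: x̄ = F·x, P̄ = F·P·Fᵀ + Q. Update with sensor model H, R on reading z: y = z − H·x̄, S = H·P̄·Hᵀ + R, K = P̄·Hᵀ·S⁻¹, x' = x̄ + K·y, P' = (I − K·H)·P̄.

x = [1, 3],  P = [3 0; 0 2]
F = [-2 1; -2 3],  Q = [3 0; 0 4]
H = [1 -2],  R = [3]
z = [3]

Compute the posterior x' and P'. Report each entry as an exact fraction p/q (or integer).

x' = [-55/21, -53/21]
P' = [1067/84 281/42; 281/42 89/21]

x̄ = F·x = [1, 7]
P̄ = F·P·Fᵀ + Q = [17 18; 18 34]
y = z − H·x̄ = [16]
S = H·P̄·Hᵀ + R = [84]
K = P̄·Hᵀ·S⁻¹ = [-19/84; -25/42]
x' = x̄ + K·y = [-55/21, -53/21]
P' = (I − K·H)·P̄ = [1067/84 281/42; 281/42 89/21]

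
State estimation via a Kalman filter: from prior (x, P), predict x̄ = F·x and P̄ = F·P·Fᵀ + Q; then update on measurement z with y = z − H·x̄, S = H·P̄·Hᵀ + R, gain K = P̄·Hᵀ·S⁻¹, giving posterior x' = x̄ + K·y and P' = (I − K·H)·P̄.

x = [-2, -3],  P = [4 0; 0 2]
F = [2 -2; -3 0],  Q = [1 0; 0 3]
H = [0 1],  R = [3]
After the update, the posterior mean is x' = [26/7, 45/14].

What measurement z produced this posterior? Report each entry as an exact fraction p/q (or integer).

z = [3]

x̄ = F·x = [2, 6]
P̄ = F·P·Fᵀ + Q = [25 -24; -24 39]
S = H·P̄·Hᵀ + R = [42]
K = P̄·Hᵀ·S⁻¹ = [-4/7; 13/14]
x' − x̄ = [12/7, -39/14] = K·y
y = (KᵀK)⁻¹·Kᵀ·(x' − x̄) = [-3]
z = y + H·x̄ = [-3] + [6] = [3]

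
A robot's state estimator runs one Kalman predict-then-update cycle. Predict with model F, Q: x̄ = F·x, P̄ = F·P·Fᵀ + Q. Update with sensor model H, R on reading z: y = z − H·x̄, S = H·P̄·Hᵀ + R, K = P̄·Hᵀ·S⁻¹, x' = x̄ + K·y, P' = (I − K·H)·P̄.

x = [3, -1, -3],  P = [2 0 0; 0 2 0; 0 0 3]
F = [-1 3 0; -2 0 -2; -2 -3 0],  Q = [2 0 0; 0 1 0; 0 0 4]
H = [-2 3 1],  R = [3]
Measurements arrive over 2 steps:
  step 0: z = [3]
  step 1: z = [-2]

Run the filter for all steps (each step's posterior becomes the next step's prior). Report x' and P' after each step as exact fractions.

step 0: x̄ = F·x = [-6, 0, -3]
step 0: P̄ = F·P·Fᵀ + Q = [22 4 -14; 4 21 8; -14 8 30]
step 0: y = z − H·x̄ = [-6]
step 0: S = H·P̄·Hᵀ + R = [366]
step 0: K = P̄·Hᵀ·S⁻¹ = [-23/183; 21/122; 41/183]
step 0: x' = x̄ + K·y = [-320/61, -63/61, -265/61]
step 0: P' = (I − K·H)·P̄ = [2968/183 727/61 -676/183; 727/61 1239/122 -373/61; -676/183 -373/61 2128/183]
step 1: x̄ = F·x = [131/61, 1170/61, 829/61]
step 1: P̄ = F·P·Fᵀ + Q = [13949/366 -596/61 -34667/366; -596/61 5053/61 5180/61; -34667/366 5180/61 111005/366]
step 1: y = z − H·x̄ = [-4199/61]
step 1: S = H·P̄·Hᵀ + R = [269607/122]
step 1: K = P̄·Hᵀ·S⁻¹ = [-24431/269607; 14354/89869; 91193/269607]
step 1: x' = x̄ + K·y = [173902/20739, 56588/6913, -201028/20739]
step 1: P' = (I − K·H)·P̄ = [5382860/269607 1996383/89869 -7275020/269607; 1996383/89869 2377903/89869 -3097881/89869; -7275020/269607 -3097881/89869 13604468/269607]

step 0: x' = [-320/61, -63/61, -265/61], P' = [2968/183 727/61 -676/183; 727/61 1239/122 -373/61; -676/183 -373/61 2128/183]
step 1: x' = [173902/20739, 56588/6913, -201028/20739], P' = [5382860/269607 1996383/89869 -7275020/269607; 1996383/89869 2377903/89869 -3097881/89869; -7275020/269607 -3097881/89869 13604468/269607]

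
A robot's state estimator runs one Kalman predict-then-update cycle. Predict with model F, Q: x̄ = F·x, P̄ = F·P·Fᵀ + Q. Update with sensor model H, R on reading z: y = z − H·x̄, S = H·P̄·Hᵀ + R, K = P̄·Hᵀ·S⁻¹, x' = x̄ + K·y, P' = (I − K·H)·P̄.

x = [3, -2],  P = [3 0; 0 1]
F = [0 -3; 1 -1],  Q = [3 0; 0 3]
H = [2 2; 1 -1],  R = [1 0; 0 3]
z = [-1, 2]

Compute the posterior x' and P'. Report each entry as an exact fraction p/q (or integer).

x' = [735/1516, -326/379]
P' = [1011/1516 -204/379; -204/379 249/379]

x̄ = F·x = [6, 5]
P̄ = F·P·Fᵀ + Q = [12 3; 3 7]
y = z − H·x̄ = [-23, 1]
S = H·P̄·Hᵀ + R = [101 10; 10 16]
K = P̄·Hᵀ·S⁻¹ = [195/758 609/1516; 90/379 -151/379]
x' = x̄ + K·y = [735/1516, -326/379]
P' = (I − K·H)·P̄ = [1011/1516 -204/379; -204/379 249/379]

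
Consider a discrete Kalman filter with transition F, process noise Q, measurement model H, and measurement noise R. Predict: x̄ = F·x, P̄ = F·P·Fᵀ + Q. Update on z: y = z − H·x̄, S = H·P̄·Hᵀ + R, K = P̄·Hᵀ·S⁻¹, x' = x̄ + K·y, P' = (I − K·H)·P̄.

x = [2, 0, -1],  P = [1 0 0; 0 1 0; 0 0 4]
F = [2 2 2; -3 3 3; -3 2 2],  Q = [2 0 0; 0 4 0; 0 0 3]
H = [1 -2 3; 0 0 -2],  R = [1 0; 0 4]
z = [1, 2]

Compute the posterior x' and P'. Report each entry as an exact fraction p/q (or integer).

x̄ = F·x = [2, -9, -8]
P̄ = F·P·Fᵀ + Q = [26 24 14; 24 58 39; 14 39 32]
y = z − H·x̄ = [5, -14]
S = H·P̄·Hᵀ + R = [67 -64; -64 132]
K = P̄·Hᵀ·S⁻¹ = [212/1187 -149/1187; -423/1187 -1813/2374; 32/1187 -560/1187]
x' = x̄ + K·y = [5520/1187, -107/1187, -1496/1187]
P' = (I − K·H)·P̄ = [22450/1187 11566/1187 298/1187; 11566/1187 8714/1187 1813/1187; 298/1187 1813/1187 1120/1187]

x' = [5520/1187, -107/1187, -1496/1187]
P' = [22450/1187 11566/1187 298/1187; 11566/1187 8714/1187 1813/1187; 298/1187 1813/1187 1120/1187]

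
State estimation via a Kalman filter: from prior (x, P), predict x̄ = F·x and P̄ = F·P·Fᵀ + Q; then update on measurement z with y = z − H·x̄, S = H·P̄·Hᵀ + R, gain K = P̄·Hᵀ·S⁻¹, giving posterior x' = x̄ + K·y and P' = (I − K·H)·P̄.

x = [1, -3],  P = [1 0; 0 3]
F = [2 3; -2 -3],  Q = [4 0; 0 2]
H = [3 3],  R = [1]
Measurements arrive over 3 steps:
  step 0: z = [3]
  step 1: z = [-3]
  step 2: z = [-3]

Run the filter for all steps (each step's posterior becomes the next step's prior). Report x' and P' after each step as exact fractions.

step 0: x' = [-349/55, 403/55], P' = [1781/55 -1777/55; -1777/55 1779/55]
step 1: x' = [95/11, -529/55], P' = [1887/55 -1883/55; -1883/55 377/11]
step 2: x' = [-673/55, 619/55], P' = [1993/55 -1989/55; -1989/55 181/5]

step 0: x̄ = F·x = [-7, 7]
step 0: P̄ = F·P·Fᵀ + Q = [35 -31; -31 33]
step 0: y = z − H·x̄ = [3]
step 0: S = H·P̄·Hᵀ + R = [55]
step 0: K = P̄·Hᵀ·S⁻¹ = [12/55; 6/55]
step 0: x' = x̄ + K·y = [-349/55, 403/55]
step 0: P' = (I − K·H)·P̄ = [1781/55 -1777/55; -1777/55 1779/55]
step 1: x̄ = F·x = [511/55, -511/55]
step 1: P̄ = F·P·Fᵀ + Q = [2031/55 -1811/55; -1811/55 1921/55]
step 1: y = z − H·x̄ = [-3]
step 1: S = H·P̄·Hᵀ + R = [55]
step 1: K = P̄·Hᵀ·S⁻¹ = [12/55; 6/55]
step 1: x' = x̄ + K·y = [95/11, -529/55]
step 1: P' = (I − K·H)·P̄ = [1887/55 -1883/55; -1883/55 377/11]
step 2: x̄ = F·x = [-637/55, 637/55]
step 2: P̄ = F·P·Fᵀ + Q = [2137/55 -1917/55; -1917/55 2027/55]
step 2: y = z − H·x̄ = [-3]
step 2: S = H·P̄·Hᵀ + R = [55]
step 2: K = P̄·Hᵀ·S⁻¹ = [12/55; 6/55]
step 2: x' = x̄ + K·y = [-673/55, 619/55]
step 2: P' = (I − K·H)·P̄ = [1993/55 -1989/55; -1989/55 181/5]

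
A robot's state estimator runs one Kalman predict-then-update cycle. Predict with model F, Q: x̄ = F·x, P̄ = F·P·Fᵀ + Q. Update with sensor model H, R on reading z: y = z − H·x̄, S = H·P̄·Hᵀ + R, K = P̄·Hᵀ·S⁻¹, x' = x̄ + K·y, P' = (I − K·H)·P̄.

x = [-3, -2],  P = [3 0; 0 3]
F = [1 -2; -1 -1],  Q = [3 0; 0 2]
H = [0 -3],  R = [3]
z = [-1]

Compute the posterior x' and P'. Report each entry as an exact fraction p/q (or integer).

x' = [-17/25, 13/25]
P' = [423/25 3/25; 3/25 8/25]

x̄ = F·x = [1, 5]
P̄ = F·P·Fᵀ + Q = [18 3; 3 8]
y = z − H·x̄ = [14]
S = H·P̄·Hᵀ + R = [75]
K = P̄·Hᵀ·S⁻¹ = [-3/25; -8/25]
x' = x̄ + K·y = [-17/25, 13/25]
P' = (I − K·H)·P̄ = [423/25 3/25; 3/25 8/25]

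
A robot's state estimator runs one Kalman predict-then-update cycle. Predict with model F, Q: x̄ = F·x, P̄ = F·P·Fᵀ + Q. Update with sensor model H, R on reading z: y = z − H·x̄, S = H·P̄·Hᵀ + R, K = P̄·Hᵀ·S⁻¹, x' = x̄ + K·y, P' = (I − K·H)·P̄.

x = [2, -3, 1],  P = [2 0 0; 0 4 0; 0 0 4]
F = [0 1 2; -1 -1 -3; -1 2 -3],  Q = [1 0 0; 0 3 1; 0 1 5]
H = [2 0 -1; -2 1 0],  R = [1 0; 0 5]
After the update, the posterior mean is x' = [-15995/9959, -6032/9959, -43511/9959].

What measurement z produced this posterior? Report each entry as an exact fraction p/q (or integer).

z = [1, 2]

x̄ = F·x = [-1, -2, -11]
P̄ = F·P·Fᵀ + Q = [21 -28 -16; -28 45 31; -16 31 59]
S = H·P̄·Hᵀ + R = [208 -203; -203 246]
K = P̄·Hᵀ·S⁻¹ = [58/9959 -2786/9959; -899/9959 3347/9959; -9597/9959 -5369/9959]
x' − x̄ = [-6036/9959, 13886/9959, 66038/9959] = K·y
y = (KᵀK)⁻¹·Kᵀ·(x' − x̄) = [-8, 2]
z = y + H·x̄ = [-8, 2] + [9, 0] = [1, 2]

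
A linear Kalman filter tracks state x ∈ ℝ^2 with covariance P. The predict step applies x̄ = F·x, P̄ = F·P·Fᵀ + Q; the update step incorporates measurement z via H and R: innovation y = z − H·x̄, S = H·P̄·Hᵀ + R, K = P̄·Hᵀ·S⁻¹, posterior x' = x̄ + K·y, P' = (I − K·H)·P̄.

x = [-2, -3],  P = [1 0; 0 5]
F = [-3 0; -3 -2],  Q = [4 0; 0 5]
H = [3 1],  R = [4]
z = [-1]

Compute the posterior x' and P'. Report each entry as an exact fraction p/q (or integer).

x̄ = F·x = [6, 12]
P̄ = F·P·Fᵀ + Q = [13 9; 9 34]
y = z − H·x̄ = [-31]
S = H·P̄·Hᵀ + R = [209]
K = P̄·Hᵀ·S⁻¹ = [48/209; 61/209]
x' = x̄ + K·y = [-234/209, 617/209]
P' = (I − K·H)·P̄ = [413/209 -1047/209; -1047/209 3385/209]

x' = [-234/209, 617/209]
P' = [413/209 -1047/209; -1047/209 3385/209]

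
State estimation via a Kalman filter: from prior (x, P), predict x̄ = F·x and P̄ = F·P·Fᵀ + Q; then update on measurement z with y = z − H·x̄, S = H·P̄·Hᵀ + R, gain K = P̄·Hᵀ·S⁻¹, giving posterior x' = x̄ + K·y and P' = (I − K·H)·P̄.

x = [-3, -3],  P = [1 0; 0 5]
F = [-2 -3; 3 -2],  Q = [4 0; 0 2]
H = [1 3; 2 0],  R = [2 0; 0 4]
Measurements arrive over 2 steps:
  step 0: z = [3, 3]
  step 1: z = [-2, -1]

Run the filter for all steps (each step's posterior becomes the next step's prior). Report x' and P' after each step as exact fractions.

step 0: x̄ = F·x = [15, -3]
step 0: P̄ = F·P·Fᵀ + Q = [53 24; 24 31]
step 0: y = z − H·x̄ = [-3, -27]
step 0: S = H·P̄·Hᵀ + R = [478 250; 250 216]
step 0: K = P̄·Hᵀ·S⁻¹ = [125/10187 9709/20374; 3318/10187 -3153/20374]
step 0: x' = x̄ + K·y = [42717/20374, 4101/20374]
step 0: P' = (I − K·H)·P̄ = [9709/10187 -3153/10187; -3153/10187 3263/10187]
step 1: x̄ = F·x = [-97737/20374, 119949/20374]
step 1: P̄ = F·P·Fᵀ + Q = [71115/10187 -22911/10187; -22911/10187 158643/10187]
step 1: y = z − H·x̄ = [-151429/10187, 87550/10187]
step 1: S = H·P̄·Hᵀ + R = [1381810/10187 4764/10187; 4764/10187 325208/10187]
step 1: K = P̄·Hᵀ·S⁻¹ = [1191/5513804 4822899/11027608; 1810437/5513804 -1606839/11027608]
step 1: x' = x̄ + K·y = [-1435881/1378451, -338775/1378451]
step 1: P' = (I − K·H)·P̄ = [4822899/5513804 -1606839/5513804; -1606839/5513804 1742571/5513804]

step 0: x' = [42717/20374, 4101/20374], P' = [9709/10187 -3153/10187; -3153/10187 3263/10187]
step 1: x' = [-1435881/1378451, -338775/1378451], P' = [4822899/5513804 -1606839/5513804; -1606839/5513804 1742571/5513804]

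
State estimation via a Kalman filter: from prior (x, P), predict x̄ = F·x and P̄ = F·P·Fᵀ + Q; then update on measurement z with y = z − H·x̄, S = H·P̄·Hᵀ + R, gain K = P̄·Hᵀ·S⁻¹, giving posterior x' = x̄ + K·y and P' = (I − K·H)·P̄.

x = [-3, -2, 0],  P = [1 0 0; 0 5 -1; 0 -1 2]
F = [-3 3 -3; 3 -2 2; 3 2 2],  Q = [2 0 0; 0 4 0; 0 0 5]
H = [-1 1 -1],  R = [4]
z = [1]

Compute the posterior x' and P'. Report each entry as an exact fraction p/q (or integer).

x' = [1643/329, -2105/329, -4093/329]
P' = [3372/329 -1867/329 -4583/329; -1867/329 2896/329 4303/329; -4583/329 4303/329 9070/329]

x̄ = F·x = [3, -5, -13]
P̄ = F·P·Fᵀ + Q = [92 -63 9; -63 49 -3; 9 -3 34]
y = z − H·x̄ = [-4]
S = H·P̄·Hᵀ + R = [329]
K = P̄·Hᵀ·S⁻¹ = [-164/329; 115/329; -46/329]
x' = x̄ + K·y = [1643/329, -2105/329, -4093/329]
P' = (I − K·H)·P̄ = [3372/329 -1867/329 -4583/329; -1867/329 2896/329 4303/329; -4583/329 4303/329 9070/329]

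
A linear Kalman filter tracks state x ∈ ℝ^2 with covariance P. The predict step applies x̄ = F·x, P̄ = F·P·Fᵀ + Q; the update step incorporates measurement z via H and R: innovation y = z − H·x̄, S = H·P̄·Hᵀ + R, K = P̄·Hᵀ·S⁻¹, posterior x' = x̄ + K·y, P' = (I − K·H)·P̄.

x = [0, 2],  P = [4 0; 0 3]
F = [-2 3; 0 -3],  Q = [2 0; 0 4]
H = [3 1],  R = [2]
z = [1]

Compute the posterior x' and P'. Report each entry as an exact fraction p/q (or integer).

x̄ = F·x = [6, -6]
P̄ = F·P·Fᵀ + Q = [45 -27; -27 31]
y = z − H·x̄ = [-11]
S = H·P̄·Hᵀ + R = [276]
K = P̄·Hᵀ·S⁻¹ = [9/23; -25/138]
x' = x̄ + K·y = [39/23, -553/138]
P' = (I − K·H)·P̄ = [63/23 -171/23; -171/23 1514/69]

x' = [39/23, -553/138]
P' = [63/23 -171/23; -171/23 1514/69]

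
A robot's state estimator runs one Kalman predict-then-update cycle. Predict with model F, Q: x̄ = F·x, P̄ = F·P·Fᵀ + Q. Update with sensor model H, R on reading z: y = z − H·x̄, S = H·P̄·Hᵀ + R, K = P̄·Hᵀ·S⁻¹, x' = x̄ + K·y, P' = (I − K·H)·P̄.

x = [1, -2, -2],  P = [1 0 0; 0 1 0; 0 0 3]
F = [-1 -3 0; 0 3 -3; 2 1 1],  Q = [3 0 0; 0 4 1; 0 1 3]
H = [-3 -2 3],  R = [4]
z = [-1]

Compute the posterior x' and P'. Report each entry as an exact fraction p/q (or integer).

x̄ = F·x = [5, 0, -2]
P̄ = F·P·Fᵀ + Q = [13 -9 -5; -9 40 -5; -5 -5 11]
y = z − H·x̄ = [20]
S = H·P̄·Hᵀ + R = [422]
K = P̄·Hᵀ·S⁻¹ = [-18/211; -34/211; 29/211]
x' = x̄ + K·y = [695/211, -680/211, 158/211]
P' = (I − K·H)·P̄ = [2095/211 -3123/211 -11/211; -3123/211 6128/211 917/211; -11/211 917/211 639/211]

x' = [695/211, -680/211, 158/211]
P' = [2095/211 -3123/211 -11/211; -3123/211 6128/211 917/211; -11/211 917/211 639/211]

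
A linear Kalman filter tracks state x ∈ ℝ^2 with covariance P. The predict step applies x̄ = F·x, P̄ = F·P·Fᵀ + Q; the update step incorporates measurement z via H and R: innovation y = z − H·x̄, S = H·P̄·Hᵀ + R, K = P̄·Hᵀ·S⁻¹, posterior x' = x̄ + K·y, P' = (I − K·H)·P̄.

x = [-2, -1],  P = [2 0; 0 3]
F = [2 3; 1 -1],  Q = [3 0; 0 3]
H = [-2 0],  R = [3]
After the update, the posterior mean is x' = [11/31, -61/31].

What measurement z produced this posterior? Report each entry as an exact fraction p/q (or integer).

x̄ = F·x = [-7, -1]
P̄ = F·P·Fᵀ + Q = [38 -5; -5 8]
S = H·P̄·Hᵀ + R = [155]
K = P̄·Hᵀ·S⁻¹ = [-76/155; 2/31]
x' − x̄ = [228/31, -30/31] = K·y
y = (KᵀK)⁻¹·Kᵀ·(x' − x̄) = [-15]
z = y + H·x̄ = [-15] + [14] = [-1]

z = [-1]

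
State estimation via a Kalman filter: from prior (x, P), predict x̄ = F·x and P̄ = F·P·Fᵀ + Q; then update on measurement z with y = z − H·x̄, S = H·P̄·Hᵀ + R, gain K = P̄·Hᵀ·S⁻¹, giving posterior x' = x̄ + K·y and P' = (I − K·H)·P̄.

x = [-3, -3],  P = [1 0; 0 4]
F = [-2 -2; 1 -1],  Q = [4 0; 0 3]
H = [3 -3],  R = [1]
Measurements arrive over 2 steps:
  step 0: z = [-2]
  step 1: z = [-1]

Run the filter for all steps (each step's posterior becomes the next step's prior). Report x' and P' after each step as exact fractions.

step 0: x̄ = F·x = [12, 0]
step 0: P̄ = F·P·Fᵀ + Q = [24 6; 6 8]
step 0: y = z − H·x̄ = [-38]
step 0: S = H·P̄·Hᵀ + R = [181]
step 0: K = P̄·Hᵀ·S⁻¹ = [54/181; -6/181]
step 0: x' = x̄ + K·y = [120/181, 228/181]
step 0: P' = (I − K·H)·P̄ = [1428/181 1410/181; 1410/181 1412/181]
step 1: x̄ = F·x = [-696/181, -108/181]
step 1: P̄ = F·P·Fᵀ + Q = [23364/181 -32/181; -32/181 563/181]
step 1: y = z − H·x̄ = [1583/181]
step 1: S = H·P̄·Hᵀ + R = [216100/181]
step 1: K = P̄·Hᵀ·S⁻¹ = [17547/54025; -357/43220]
step 1: x' = x̄ + K·y = [-54279/54025, -28911/43220]
step 1: P' = (I − K·H)·P̄ = [169344/54025 32699/10805; 32699/10805 26183/8644]

step 0: x' = [120/181, 228/181], P' = [1428/181 1410/181; 1410/181 1412/181]
step 1: x' = [-54279/54025, -28911/43220], P' = [169344/54025 32699/10805; 32699/10805 26183/8644]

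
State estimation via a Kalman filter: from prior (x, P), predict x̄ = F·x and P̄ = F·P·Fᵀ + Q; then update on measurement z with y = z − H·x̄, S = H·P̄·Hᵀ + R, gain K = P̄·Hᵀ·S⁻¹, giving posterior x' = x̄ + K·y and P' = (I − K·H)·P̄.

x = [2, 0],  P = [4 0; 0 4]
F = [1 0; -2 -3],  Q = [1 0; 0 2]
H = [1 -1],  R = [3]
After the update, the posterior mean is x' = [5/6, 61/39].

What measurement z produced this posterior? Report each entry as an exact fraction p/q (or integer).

z = [-1]

x̄ = F·x = [2, -4]
P̄ = F·P·Fᵀ + Q = [5 -8; -8 54]
S = H·P̄·Hᵀ + R = [78]
K = P̄·Hᵀ·S⁻¹ = [1/6; -31/39]
x' − x̄ = [-7/6, 217/39] = K·y
y = (KᵀK)⁻¹·Kᵀ·(x' − x̄) = [-7]
z = y + H·x̄ = [-7] + [6] = [-1]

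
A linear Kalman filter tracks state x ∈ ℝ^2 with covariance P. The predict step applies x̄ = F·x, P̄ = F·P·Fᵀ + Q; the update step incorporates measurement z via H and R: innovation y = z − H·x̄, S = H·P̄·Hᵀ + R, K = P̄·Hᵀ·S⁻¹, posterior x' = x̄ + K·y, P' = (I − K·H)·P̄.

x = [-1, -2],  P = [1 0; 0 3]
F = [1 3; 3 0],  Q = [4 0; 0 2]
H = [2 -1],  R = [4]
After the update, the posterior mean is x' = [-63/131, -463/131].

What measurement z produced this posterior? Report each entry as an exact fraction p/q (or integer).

x̄ = F·x = [-7, -3]
P̄ = F·P·Fᵀ + Q = [32 3; 3 11]
S = H·P̄·Hᵀ + R = [131]
K = P̄·Hᵀ·S⁻¹ = [61/131; -5/131]
x' − x̄ = [854/131, -70/131] = K·y
y = (KᵀK)⁻¹·Kᵀ·(x' − x̄) = [14]
z = y + H·x̄ = [14] + [-11] = [3]

z = [3]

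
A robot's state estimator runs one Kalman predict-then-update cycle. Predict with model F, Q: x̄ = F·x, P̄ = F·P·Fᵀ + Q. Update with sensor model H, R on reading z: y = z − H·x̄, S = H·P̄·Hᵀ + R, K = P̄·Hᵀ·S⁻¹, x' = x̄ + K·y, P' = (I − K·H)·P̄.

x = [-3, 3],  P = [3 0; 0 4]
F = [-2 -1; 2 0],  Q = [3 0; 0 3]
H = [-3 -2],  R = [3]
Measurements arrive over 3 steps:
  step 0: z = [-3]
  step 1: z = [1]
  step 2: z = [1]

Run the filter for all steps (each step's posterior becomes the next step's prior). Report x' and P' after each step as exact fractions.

step 0: x' = [26/5, -32/5], P' = [69/10 -49/5; -49/5 73/5]
step 1: x' = [-1766/417, 838/139], P' = [2482/417 -1236/139; -1236/139 1947/139]
step 2: x' = [19994/7103, -173102/35515], P' = [36132/7103 -53736/7103; -53736/7103 425253/35515]

step 0: x̄ = F·x = [3, -6]
step 0: P̄ = F·P·Fᵀ + Q = [19 -12; -12 15]
step 0: y = z − H·x̄ = [-6]
step 0: S = H·P̄·Hᵀ + R = [90]
step 0: K = P̄·Hᵀ·S⁻¹ = [-11/30; 1/15]
step 0: x' = x̄ + K·y = [26/5, -32/5]
step 0: P' = (I − K·H)·P̄ = [69/10 -49/5; -49/5 73/5]
step 1: x̄ = F·x = [-4, 52/5]
step 1: P̄ = F·P·Fᵀ + Q = [6 -8; -8 153/5]
step 1: y = z − H·x̄ = [49/5]
step 1: S = H·P̄·Hᵀ + R = [417/5]
step 1: K = P̄·Hᵀ·S⁻¹ = [-10/417; -62/139]
step 1: x' = x̄ + K·y = [-1766/417, 838/139]
step 1: P' = (I − K·H)·P̄ = [2482/417 -1236/139; -1236/139 1947/139]
step 2: x̄ = F·x = [1018/417, -3532/417]
step 2: P̄ = F·P·Fᵀ + Q = [2188/417 -2512/417; -2512/417 11179/417]
step 2: y = z − H·x̄ = [-3593/417]
step 2: S = H·P̄·Hᵀ + R = [35515/417]
step 2: K = P̄·Hᵀ·S⁻¹ = [-308/7103; -14822/35515]
step 2: x' = x̄ + K·y = [19994/7103, -173102/35515]
step 2: P' = (I − K·H)·P̄ = [36132/7103 -53736/7103; -53736/7103 425253/35515]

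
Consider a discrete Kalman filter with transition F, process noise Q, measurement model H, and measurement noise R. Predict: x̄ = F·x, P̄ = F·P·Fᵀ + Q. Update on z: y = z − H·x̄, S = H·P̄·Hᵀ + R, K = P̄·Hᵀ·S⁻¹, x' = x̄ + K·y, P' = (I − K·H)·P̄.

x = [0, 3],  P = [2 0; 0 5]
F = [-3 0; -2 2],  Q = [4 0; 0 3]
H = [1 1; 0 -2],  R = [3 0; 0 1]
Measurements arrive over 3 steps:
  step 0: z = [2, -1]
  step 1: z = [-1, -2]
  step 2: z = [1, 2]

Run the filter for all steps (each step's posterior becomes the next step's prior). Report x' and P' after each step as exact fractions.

step 0: x' = [575/651, 785/1302], P' = [1765/651 -251/1302; -251/1302 631/2604]
step 1: x' = [-260220/150161, 565327/600644], P' = [354379/150161 -17686/150161; -17686/150161 136717/600644]
step 2: x' = [10448335/9642692, -46724003/60266825], P' = [11365405/4821346 -285695/2410673; -285695/2410673 13710266/60266825]

step 0: x̄ = F·x = [0, 6]
step 0: P̄ = F·P·Fᵀ + Q = [22 12; 12 31]
step 0: y = z − H·x̄ = [-4, 11]
step 0: S = H·P̄·Hᵀ + R = [80 -86; -86 125]
step 0: K = P̄·Hᵀ·S⁻¹ = [1093/1302 251/651; 43/2604 -631/1302]
step 0: x' = x̄ + K·y = [575/651, 785/1302]
step 0: P' = (I − K·H)·P̄ = [1765/651 -251/1302; -251/1302 631/2604]
step 1: x̄ = F·x = [-575/217, -365/651]
step 1: P̄ = F·P·Fᵀ + Q = [6163/217 3781/217; 3781/217 10648/651]
step 1: y = z − H·x̄ = [1439/651, -2032/651]
step 1: S = H·P̄·Hᵀ + R = [53776/651 -43982/651; -43982/651 43243/651]
step 1: K = P̄·Hᵀ·S⁻¹ = [112231/150161 35372/150161; 21991/600644 -136717/300322]
step 1: x' = x̄ + K·y = [-260220/150161, 565327/600644]
step 1: P' = (I − K·H)·P̄ = [354379/150161 -17686/150161; -17686/150161 136717/600644]
step 2: x̄ = F·x = [780660/150161, 1606207/300322]
step 2: P̄ = F·P·Fᵀ + Q = [3790055/150161 2232390/150161; 2232390/150161 2146204/150161]
step 2: y = z − H·x̄ = [-260655/27302, 1906529/150161]
step 2: S = H·P̄·Hᵀ + R = [89682/1241 -796108/13651; -796108/13651 8734977/150161]
step 2: K = P̄·Hᵀ·S⁻¹ = [3598005/4821346 571390/2410673; 2189297/60266825 -27420532/60266825]
step 2: x' = x̄ + K·y = [10448335/9642692, -46724003/60266825]
step 2: P' = (I − K·H)·P̄ = [11365405/4821346 -285695/2410673; -285695/2410673 13710266/60266825]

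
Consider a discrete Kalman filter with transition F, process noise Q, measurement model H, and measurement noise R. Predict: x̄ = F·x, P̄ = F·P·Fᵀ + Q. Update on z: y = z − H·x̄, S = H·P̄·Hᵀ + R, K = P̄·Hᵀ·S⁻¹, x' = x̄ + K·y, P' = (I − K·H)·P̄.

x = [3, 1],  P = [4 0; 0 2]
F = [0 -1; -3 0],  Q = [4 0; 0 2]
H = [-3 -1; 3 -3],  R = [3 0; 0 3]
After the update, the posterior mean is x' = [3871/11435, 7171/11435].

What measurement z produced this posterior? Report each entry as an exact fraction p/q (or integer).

x̄ = F·x = [-1, -9]
P̄ = F·P·Fᵀ + Q = [6 0; 0 38]
S = H·P̄·Hᵀ + R = [95 60; 60 399]
K = P̄·Hᵀ·S⁻¹ = [-2754/11435 186/2287; -2774/11435 -570/2287]
x' − x̄ = [15306/11435, 110086/11435] = K·y
y = (KᵀK)⁻¹·Kᵀ·(x' − x̄) = [-14, -25]
z = y + H·x̄ = [-14, -25] + [12, 24] = [-2, -1]

z = [-2, -1]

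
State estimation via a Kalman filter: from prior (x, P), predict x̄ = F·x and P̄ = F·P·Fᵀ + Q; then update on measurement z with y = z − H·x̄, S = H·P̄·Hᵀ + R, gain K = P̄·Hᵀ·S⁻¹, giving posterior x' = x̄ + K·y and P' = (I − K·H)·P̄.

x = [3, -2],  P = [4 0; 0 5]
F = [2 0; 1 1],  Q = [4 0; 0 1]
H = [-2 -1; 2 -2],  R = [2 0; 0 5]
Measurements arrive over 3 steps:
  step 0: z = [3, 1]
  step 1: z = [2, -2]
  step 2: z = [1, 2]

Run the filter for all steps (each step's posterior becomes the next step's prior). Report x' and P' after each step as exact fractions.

step 0: x' = [-330/469, -1951/1407], P' = [164/469 -16/469; -16/469 977/1407]
step 1: x' = [-375932/393289, -232653/393289], P' = [131892/393289 -10008/393289; -10008/393289 216172/393289]
step 2: x' = [-22342984/206373151, -225186095/206373151], P' = [69131628/206373151 -4966072/206373151; -4966072/206373151 110865898/206373151]

step 0: x̄ = F·x = [6, 1]
step 0: P̄ = F·P·Fᵀ + Q = [20 8; 8 10]
step 0: y = z − H·x̄ = [16, -9]
step 0: S = H·P̄·Hᵀ + R = [124 -44; -44 61]
step 0: K = P̄·Hᵀ·S⁻¹ = [-156/469 72/469; -881/2814 -410/1407]
step 0: x' = x̄ + K·y = [-330/469, -1951/1407]
step 0: P' = (I − K·H)·P̄ = [164/469 -16/469; -16/469 977/1407]
step 1: x̄ = F·x = [-660/469, -2941/1407]
step 1: P̄ = F·P·Fᵀ + Q = [2532/469 296/469; 296/469 2780/1407]
step 1: y = z − H·x̄ = [-61/21, -4736/1407]
step 1: S = H·P̄·Hᵀ + R = [590/21 -344/21; -344/21 41435/1407]
step 1: K = P̄·Hᵀ·S⁻¹ = [-126888/393289 56760/393289; -98078/393289 -90472/393289]
step 1: x' = x̄ + K·y = [-375932/393289, -232653/393289]
step 1: P' = (I − K·H)·P̄ = [131892/393289 -10008/393289; -10008/393289 216172/393289]
step 2: x̄ = F·x = [-751864/393289, -608585/393289]
step 2: P̄ = F·P·Fᵀ + Q = [2100724/393289 243768/393289; 243768/393289 721337/393289]
step 2: y = z − H·x̄ = [-1719024/393289, 1073136/393289]
step 2: S = H·P̄·Hᵀ + R = [10885883/393289 -6472686/393289; -6472686/393289 11304545/393289]
step 2: K = P̄·Hᵀ·S⁻¹ = [-66648592/206373151 29639080/206373151; -50466877/206373151 -46332788/206373151]
step 2: x' = x̄ + K·y = [-22342984/206373151, -225186095/206373151]
step 2: P' = (I − K·H)·P̄ = [69131628/206373151 -4966072/206373151; -4966072/206373151 110865898/206373151]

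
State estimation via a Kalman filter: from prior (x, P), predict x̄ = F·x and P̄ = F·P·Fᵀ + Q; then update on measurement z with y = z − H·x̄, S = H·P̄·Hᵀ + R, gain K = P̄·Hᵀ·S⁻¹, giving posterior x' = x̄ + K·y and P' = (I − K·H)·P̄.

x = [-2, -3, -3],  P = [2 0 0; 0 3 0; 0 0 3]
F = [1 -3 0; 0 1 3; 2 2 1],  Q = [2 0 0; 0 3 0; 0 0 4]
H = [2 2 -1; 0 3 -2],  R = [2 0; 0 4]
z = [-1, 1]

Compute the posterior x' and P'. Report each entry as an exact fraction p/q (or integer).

x' = [6865/5132, -9624/1283, -14788/1283]
P' = [42179/25660 -20613/6415 -26703/6415; -20613/6415 70224/6415 100584/6415; -26703/6415 100584/6415 149954/6415]

x̄ = F·x = [7, -12, -13]
P̄ = F·P·Fᵀ + Q = [31 -9 -14; -9 33 15; -14 15 27]
y = z − H·x̄ = [-4, 11]
S = H·P̄·Hᵀ + R = [209 149; 149 229]
K = P̄·Hᵀ·S⁻¹ = [13133/25660 -8433/25660; -681/6415 2376/6415; -1096/6415 461/6415]
x' = x̄ + K·y = [6865/5132, -9624/1283, -14788/1283]
P' = (I − K·H)·P̄ = [42179/25660 -20613/6415 -26703/6415; -20613/6415 70224/6415 100584/6415; -26703/6415 100584/6415 149954/6415]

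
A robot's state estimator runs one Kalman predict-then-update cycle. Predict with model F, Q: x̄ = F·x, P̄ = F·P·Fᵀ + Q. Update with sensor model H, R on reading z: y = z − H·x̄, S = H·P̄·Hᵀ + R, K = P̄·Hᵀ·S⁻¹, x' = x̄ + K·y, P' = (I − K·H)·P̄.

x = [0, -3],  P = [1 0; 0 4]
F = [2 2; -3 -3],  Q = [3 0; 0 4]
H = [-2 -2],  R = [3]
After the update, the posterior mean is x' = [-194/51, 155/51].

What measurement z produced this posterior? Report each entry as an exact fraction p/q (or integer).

x̄ = F·x = [-6, 9]
P̄ = F·P·Fᵀ + Q = [23 -30; -30 49]
S = H·P̄·Hᵀ + R = [51]
K = P̄·Hᵀ·S⁻¹ = [14/51; -38/51]
x' − x̄ = [112/51, -304/51] = K·y
y = (KᵀK)⁻¹·Kᵀ·(x' − x̄) = [8]
z = y + H·x̄ = [8] + [-6] = [2]

z = [2]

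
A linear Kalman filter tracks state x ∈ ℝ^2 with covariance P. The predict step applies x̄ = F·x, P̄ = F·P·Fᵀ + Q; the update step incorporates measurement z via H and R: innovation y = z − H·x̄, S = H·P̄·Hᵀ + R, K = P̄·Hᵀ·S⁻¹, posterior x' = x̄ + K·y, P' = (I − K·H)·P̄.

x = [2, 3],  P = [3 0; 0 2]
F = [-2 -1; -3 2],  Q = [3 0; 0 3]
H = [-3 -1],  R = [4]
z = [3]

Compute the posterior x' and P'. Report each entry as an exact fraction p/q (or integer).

x̄ = F·x = [-7, 0]
P̄ = F·P·Fᵀ + Q = [17 14; 14 38]
y = z − H·x̄ = [-18]
S = H·P̄·Hᵀ + R = [279]
K = P̄·Hᵀ·S⁻¹ = [-65/279; -80/279]
x' = x̄ + K·y = [-87/31, 160/31]
P' = (I − K·H)·P̄ = [518/279 -1294/279; -1294/279 4202/279]

x' = [-87/31, 160/31]
P' = [518/279 -1294/279; -1294/279 4202/279]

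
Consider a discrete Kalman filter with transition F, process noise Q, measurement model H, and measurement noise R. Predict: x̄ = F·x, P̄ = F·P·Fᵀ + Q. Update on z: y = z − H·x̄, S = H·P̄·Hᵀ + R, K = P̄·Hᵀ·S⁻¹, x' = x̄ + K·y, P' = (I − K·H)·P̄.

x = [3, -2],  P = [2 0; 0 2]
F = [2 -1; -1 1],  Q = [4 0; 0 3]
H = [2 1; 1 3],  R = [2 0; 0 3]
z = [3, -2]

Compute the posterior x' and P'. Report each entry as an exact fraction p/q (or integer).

x̄ = F·x = [8, -5]
P̄ = F·P·Fᵀ + Q = [14 -6; -6 7]
y = z − H·x̄ = [-8, 5]
S = H·P̄·Hᵀ + R = [41 7; 7 44]
K = P̄·Hᵀ·S⁻¹ = [332/585 -106/585; -5/27 10/27]
x' = x̄ + K·y = [166/65, -5/3]
P' = (I − K·H)·P̄ = [154/195 -4/9; -4/9 14/27]

x' = [166/65, -5/3]
P' = [154/195 -4/9; -4/9 14/27]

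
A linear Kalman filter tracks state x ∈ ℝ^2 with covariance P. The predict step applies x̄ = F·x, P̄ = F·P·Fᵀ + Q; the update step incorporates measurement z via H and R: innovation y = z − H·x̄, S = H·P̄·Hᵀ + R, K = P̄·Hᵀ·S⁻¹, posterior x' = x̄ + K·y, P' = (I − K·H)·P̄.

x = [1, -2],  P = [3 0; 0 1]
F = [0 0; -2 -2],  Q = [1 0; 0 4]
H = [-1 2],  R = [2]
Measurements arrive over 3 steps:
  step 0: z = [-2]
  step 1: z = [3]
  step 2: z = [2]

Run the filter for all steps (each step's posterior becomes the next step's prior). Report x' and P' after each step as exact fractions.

step 0: x̄ = F·x = [0, 2]
step 0: P̄ = F·P·Fᵀ + Q = [1 0; 0 20]
step 0: y = z − H·x̄ = [-6]
step 0: S = H·P̄·Hᵀ + R = [83]
step 0: K = P̄·Hᵀ·S⁻¹ = [-1/83; 40/83]
step 0: x' = x̄ + K·y = [6/83, -74/83]
step 0: P' = (I − K·H)·P̄ = [82/83 40/83; 40/83 60/83]
step 1: x̄ = F·x = [0, 136/83]
step 1: P̄ = F·P·Fᵀ + Q = [1 0; 0 1220/83]
step 1: y = z − H·x̄ = [-23/83]
step 1: S = H·P̄·Hᵀ + R = [5129/83]
step 1: K = P̄·Hᵀ·S⁻¹ = [-83/5129; 2440/5129]
step 1: x' = x̄ + K·y = [1/223, 336/223]
step 1: P' = (I − K·H)·P̄ = [5046/5129 2440/5129; 2440/5129 3660/5129]
step 2: x̄ = F·x = [0, -674/223]
step 2: P̄ = F·P·Fᵀ + Q = [1 0; 0 74860/5129]
step 2: y = z − H·x̄ = [1794/223]
step 2: S = H·P̄·Hᵀ + R = [314827/5129]
step 2: K = P̄·Hᵀ·S⁻¹ = [-5129/314827; 149720/314827]
step 2: x' = x̄ + K·y = [-41262/314827, 252934/314827]
step 2: P' = (I − K·H)·P̄ = [309698/314827 149720/314827; 149720/314827 224580/314827]

step 0: x' = [6/83, -74/83], P' = [82/83 40/83; 40/83 60/83]
step 1: x' = [1/223, 336/223], P' = [5046/5129 2440/5129; 2440/5129 3660/5129]
step 2: x' = [-41262/314827, 252934/314827], P' = [309698/314827 149720/314827; 149720/314827 224580/314827]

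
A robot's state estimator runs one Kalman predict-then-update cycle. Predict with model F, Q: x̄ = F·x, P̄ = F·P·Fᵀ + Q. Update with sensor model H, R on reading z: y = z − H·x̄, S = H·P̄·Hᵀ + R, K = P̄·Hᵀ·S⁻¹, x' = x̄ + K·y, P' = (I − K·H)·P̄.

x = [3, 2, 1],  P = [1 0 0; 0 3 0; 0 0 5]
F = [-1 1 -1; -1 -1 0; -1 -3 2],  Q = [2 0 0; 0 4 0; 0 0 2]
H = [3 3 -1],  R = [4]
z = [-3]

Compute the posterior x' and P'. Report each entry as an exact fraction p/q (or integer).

x̄ = F·x = [-2, -5, -7]
P̄ = F·P·Fᵀ + Q = [11 -2 -18; -2 8 10; -18 10 50]
y = z − H·x̄ = [11]
S = H·P̄·Hᵀ + R = [237]
K = P̄·Hᵀ·S⁻¹ = [15/79; 8/237; -74/237]
x' = x̄ + K·y = [7/79, -1097/237, -2473/237]
P' = (I − K·H)·P̄ = [194/79 -278/79 -312/79; -278/79 1832/237 2962/237; -312/79 2962/237 6374/237]

x' = [7/79, -1097/237, -2473/237]
P' = [194/79 -278/79 -312/79; -278/79 1832/237 2962/237; -312/79 2962/237 6374/237]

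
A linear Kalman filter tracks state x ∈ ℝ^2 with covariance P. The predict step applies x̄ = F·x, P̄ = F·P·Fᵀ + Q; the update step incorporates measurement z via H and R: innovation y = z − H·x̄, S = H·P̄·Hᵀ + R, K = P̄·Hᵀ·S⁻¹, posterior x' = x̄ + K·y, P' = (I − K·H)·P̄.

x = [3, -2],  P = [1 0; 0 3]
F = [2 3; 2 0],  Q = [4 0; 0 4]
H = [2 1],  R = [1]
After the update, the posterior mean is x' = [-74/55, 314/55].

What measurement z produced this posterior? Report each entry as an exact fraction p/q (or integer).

z = [3]

x̄ = F·x = [0, 6]
P̄ = F·P·Fᵀ + Q = [35 4; 4 8]
S = H·P̄·Hᵀ + R = [165]
K = P̄·Hᵀ·S⁻¹ = [74/165; 16/165]
x' − x̄ = [-74/55, -16/55] = K·y
y = (KᵀK)⁻¹·Kᵀ·(x' − x̄) = [-3]
z = y + H·x̄ = [-3] + [6] = [3]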